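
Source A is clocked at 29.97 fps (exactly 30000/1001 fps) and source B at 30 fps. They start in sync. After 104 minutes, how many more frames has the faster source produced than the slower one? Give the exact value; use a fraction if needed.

14400/77 frames

104 min = 6240 s.
A emits 30000/1001 × 6240 = 14400000/77 frames; B emits 30 × 6240 = 187200.
Difference = 14400/77 frames (≈ 187.0130); B is ahead of A.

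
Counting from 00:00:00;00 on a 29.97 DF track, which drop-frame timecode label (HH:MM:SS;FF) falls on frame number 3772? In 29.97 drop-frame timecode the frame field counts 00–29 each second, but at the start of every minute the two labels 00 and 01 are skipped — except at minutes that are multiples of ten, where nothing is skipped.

Each 10-minute DF block holds 10 × 60 × 30 − 9 × 2 = 17982 frames. 3772 ÷ 17982 → 0 full blocks, remainder 3772.
Within the partial block the first minute is 1800 frames and each further minute 1798, so 2 further minute boundaries passed. Total skipped labels = 18 × 0 + 2 × 2 = 4.
Non-drop label index = 3772 + 4 = 3776; at 30 labels/s that is 00:02:05:26, i.e. DF 00:02:05;26.

00:02:05;26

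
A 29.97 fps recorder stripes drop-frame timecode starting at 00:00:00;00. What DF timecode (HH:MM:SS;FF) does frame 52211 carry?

00:29:02;05

Ten DF minutes hold 17982 frames, so frame 52211 lies in block 2 (frames 35964–53945) with 16247 frames into that block.
The block's first minute is 1800 frames and the rest 1798 each; 16247 frames reaches minute 9, so 2 × 18 + 9 × 2 = 54 labels have been skipped so far.
Adding those back, label number 52211 + 54 = 52265 at 30 labels/s is 1742 s + 5 f = 0 h 29 min 2 s frame 5, i.e. 00:29:02;05.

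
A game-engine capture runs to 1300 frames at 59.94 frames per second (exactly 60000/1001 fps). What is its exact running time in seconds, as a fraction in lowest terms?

13013/600 seconds

Running time = 1300 ÷ (60000/1001) = 1300 × 1001/60000 = 13013/600 s.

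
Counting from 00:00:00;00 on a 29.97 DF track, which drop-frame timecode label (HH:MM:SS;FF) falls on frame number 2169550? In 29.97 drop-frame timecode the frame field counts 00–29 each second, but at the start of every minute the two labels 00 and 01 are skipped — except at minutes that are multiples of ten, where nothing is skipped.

Each 10-minute DF block holds 10 × 60 × 30 − 9 × 2 = 17982 frames. 2169550 ÷ 17982 → 120 full blocks, remainder 11710.
Within the partial block the first minute is 1800 frames and each further minute 1798, so 6 further minute boundaries passed. Total skipped labels = 18 × 120 + 2 × 6 = 2172.
Non-drop label index = 2169550 + 2172 = 2171722; at 30 labels/s that is 20:06:30:22, i.e. DF 20:06:30;22.

20:06:30;22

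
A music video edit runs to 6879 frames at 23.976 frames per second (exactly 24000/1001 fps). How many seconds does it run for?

286.911625 seconds

Running time = 6879 / (24000/1001) = 286.911625 s.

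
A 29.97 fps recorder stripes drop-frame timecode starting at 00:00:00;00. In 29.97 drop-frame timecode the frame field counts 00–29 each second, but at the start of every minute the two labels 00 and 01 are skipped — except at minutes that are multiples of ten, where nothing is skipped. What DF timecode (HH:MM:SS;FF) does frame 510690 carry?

Each 10-minute DF block holds 10 × 60 × 30 − 9 × 2 = 17982 frames. 510690 ÷ 17982 → 28 full blocks, remainder 7194.
Within the partial block the first minute is 1800 frames and each further minute 1798, so 4 further minute boundaries passed. Total skipped labels = 18 × 28 + 2 × 4 = 512.
Non-drop label index = 510690 + 512 = 511202; at 30 labels/s that is 04:44:00:02, i.e. DF 04:44:00;02.

04:44:00;02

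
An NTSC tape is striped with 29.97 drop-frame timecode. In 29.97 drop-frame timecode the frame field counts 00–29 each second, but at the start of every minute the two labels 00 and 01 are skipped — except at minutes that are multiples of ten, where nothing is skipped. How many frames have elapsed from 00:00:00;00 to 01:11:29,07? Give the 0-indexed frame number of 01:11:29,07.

As if non-drop at 30 labels/s: (1 × 3600 + 11 × 60 + 29) × 30 + 7 = 128677.
Minute boundaries passed: 71; those not divisible by 10: 71 − 7 = 64; dropped labels = 2 × 64 = 128.
Actual frame index = 128677 − 128 = 128549.

128549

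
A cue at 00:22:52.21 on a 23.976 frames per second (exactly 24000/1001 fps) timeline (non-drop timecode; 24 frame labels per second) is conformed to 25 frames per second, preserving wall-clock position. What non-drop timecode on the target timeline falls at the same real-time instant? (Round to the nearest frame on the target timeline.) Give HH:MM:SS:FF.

Source frame index: (0×3600 + 22×60 + 52) × 24 + 21 = 32949.
Real time: 32949 / (24000/1001) = 10993983/8000 s.
Target frame: (10993983/8000) × (25) = 10993983/320 ≈ 34356.197 → 34356.
At 25 labels/s: frame 34356 → 00:22:54:06.

00:22:54:06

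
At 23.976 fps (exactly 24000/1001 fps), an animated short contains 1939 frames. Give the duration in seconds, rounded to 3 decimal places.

Running time = 1939 × 1001/24000 = 1940939/24000 s ≈ 80.872 s.

80.872 seconds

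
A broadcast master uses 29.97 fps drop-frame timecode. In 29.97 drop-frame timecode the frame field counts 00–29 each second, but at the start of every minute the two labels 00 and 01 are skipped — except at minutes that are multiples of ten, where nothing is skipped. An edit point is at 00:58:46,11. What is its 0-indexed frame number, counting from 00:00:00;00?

105685

Complete 10-minute blocks: 5, each 17982 frames → 89910.
Remaining 8 whole minutes in the current block: 1800 + 7 × 1798 = 14386 frames.
Within the current minute: 46 × 30 + 11 − 2 = 1389 (labels ;00/;01 skipped at this minute). Total = 89910 + 14386 + 1389 = 105685.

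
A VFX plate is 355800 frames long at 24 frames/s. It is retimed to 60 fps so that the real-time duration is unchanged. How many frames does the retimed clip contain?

Target frames = source frames × (target rate / source rate) = 355800 × (60)/(24) = 355800 × 5/2 = 889500.

889500 frames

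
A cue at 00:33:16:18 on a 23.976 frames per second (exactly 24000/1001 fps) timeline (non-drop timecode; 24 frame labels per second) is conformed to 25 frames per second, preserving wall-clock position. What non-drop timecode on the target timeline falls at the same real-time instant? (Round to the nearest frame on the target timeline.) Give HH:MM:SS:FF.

00:33:18:19

Source frame index: (0×3600 + 33×60 + 16) × 24 + 18 = 47922.
Real time: 47922 / (24000/1001) = 7994987/4000 s.
Target frame: (7994987/4000) × (25) = 7994987/160 ≈ 49968.669 → 49969.
At 25 labels/s: frame 49969 → 00:33:18:19.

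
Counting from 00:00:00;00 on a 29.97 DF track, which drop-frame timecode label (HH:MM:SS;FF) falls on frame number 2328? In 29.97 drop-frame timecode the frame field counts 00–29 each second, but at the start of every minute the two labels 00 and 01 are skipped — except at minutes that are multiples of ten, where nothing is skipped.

00:01:17;20

Ten DF minutes hold 17982 frames, so frame 2328 lies in block 0 (frames 0–17981) with 2328 frames into that block.
The block's first minute is 1800 frames and the rest 1798 each; 2328 frames reaches minute 1, so 0 × 18 + 1 × 2 = 2 labels have been skipped so far.
Adding those back, label number 2328 + 2 = 2330 at 30 labels/s is 77 s + 20 f = 0 h 1 min 17 s frame 20, i.e. 00:01:17;20.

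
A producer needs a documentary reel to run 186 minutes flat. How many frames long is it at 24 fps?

267840 frames

186 min = 11160 s.
Frames = 11160 × 24 = 267840.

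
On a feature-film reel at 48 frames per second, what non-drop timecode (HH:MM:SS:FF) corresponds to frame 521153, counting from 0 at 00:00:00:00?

521153 ÷ 48 = 10857 full seconds, remainder 17 frames.
10857 s = 3 h 0 min 57 s.
Timecode: 03:00:57:17.

03:00:57:17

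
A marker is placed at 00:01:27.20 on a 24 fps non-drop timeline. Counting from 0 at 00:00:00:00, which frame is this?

Total seconds to the label: (0 × 3600 + 1 × 60 + 27) = 87.
Frame index = 87 × 24 + 20 = 2108.

2108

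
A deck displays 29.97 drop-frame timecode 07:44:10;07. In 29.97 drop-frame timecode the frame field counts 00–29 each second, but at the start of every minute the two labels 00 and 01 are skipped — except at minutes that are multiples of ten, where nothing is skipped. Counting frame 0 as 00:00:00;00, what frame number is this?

834671

As if non-drop at 30 labels/s: (7 × 3600 + 44 × 60 + 10) × 30 + 7 = 835507.
Minute boundaries passed: 464; those not divisible by 10: 464 − 46 = 418; dropped labels = 2 × 418 = 836.
Actual frame index = 835507 − 836 = 834671.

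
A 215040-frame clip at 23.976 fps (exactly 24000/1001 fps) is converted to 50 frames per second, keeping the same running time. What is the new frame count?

448448 frames

Target frames = source frames × (target rate / source rate) = 215040 × (50)/(24000/1001) = 215040 × 1001/480 = 448448.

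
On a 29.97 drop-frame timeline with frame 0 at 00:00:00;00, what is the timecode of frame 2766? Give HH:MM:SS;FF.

00:01:32;08

Ten DF minutes hold 17982 frames, so frame 2766 lies in block 0 (frames 0–17981) with 2766 frames into that block.
The block's first minute is 1800 frames and the rest 1798 each; 2766 frames reaches minute 1, so 0 × 18 + 1 × 2 = 2 labels have been skipped so far.
Adding those back, label number 2766 + 2 = 2768 at 30 labels/s is 92 s + 8 f = 0 h 1 min 32 s frame 8, i.e. 00:01:32;08.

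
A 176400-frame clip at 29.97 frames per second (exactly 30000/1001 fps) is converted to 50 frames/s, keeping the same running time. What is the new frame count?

Target frames = source frames × (target rate / source rate) = 176400 × (50)/(30000/1001) = 176400 × 1001/600 = 294294.

294294 frames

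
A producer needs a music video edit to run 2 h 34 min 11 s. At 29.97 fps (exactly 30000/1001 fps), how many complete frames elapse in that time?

277252 frames

2 h 34 min 11 s = 9251 s.
Frames = 9251 × 30000/1001 = 25230000/91 ≈ 277252.7473.
Complete frames: 277252.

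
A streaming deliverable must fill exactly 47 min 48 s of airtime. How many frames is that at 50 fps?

47 min 48 s = 2868 s.
Frames = 2868 × 50 = 143400.

143400 frames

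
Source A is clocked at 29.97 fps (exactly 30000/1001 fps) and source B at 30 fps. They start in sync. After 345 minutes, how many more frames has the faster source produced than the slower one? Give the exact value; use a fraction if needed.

345 min = 20700 s.
A emits 30000/1001 × 20700 = 621000000/1001 frames; B emits 30 × 20700 = 621000.
Difference = 621000/1001 frames (≈ 620.3796); B is ahead of A.

621000/1001 frames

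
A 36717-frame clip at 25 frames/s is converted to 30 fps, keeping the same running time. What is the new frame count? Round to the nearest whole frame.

Frames at target rate = 36717 × (30) / (25) = 220302/5 ≈ 44060.400.
Nearest whole frame: 44060.

44060 frames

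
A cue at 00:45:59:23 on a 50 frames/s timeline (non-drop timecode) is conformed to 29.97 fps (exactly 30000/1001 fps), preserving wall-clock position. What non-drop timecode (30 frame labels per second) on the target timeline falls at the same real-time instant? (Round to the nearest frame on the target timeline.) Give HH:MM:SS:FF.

00:45:56:21

Source frame index: (0×3600 + 45×60 + 59) × 50 + 23 = 137973.
Real time: 137973 / (50) = 137973/50 s.
Target frame: (137973/50) × (30000/1001) = 7525800/91 ≈ 82701.099 → 82701.
At 30 labels/s: frame 82701 → 00:45:56:21.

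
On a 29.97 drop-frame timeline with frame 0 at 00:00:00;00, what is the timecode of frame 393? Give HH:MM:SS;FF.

Each 10-minute DF block holds 10 × 60 × 30 − 9 × 2 = 17982 frames. 393 ÷ 17982 → 0 full blocks, remainder 393.
Within the partial block the first minute is 1800 frames and each further minute 1798, so 0 further minute boundaries passed. Total skipped labels = 18 × 0 + 2 × 0 = 0.
Non-drop label index = 393 + 0 = 393; at 30 labels/s that is 00:00:13:03, i.e. DF 00:00:13;03.

00:00:13;03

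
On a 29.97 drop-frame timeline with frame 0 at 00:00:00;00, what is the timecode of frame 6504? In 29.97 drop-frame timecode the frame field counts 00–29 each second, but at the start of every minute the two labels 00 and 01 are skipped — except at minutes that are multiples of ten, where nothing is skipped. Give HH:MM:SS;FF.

Ten DF minutes hold 17982 frames, so frame 6504 lies in block 0 (frames 0–17981) with 6504 frames into that block.
The block's first minute is 1800 frames and the rest 1798 each; 6504 frames reaches minute 3, so 0 × 18 + 3 × 2 = 6 labels have been skipped so far.
Adding those back, label number 6504 + 6 = 6510 at 30 labels/s is 217 s + 0 f = 0 h 3 min 37 s frame 0, i.e. 00:03:37;00.

00:03:37;00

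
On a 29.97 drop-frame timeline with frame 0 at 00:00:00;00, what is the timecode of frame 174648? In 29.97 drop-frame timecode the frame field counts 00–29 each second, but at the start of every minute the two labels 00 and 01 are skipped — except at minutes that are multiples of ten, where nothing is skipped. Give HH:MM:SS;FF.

01:37:07;14

Ten DF minutes hold 17982 frames, so frame 174648 lies in block 9 (frames 161838–179819) with 12810 frames into that block.
The block's first minute is 1800 frames and the rest 1798 each; 12810 frames reaches minute 7, so 9 × 18 + 7 × 2 = 176 labels have been skipped so far.
Adding those back, label number 174648 + 176 = 174824 at 30 labels/s is 5827 s + 14 f = 1 h 37 min 7 s frame 14, i.e. 01:37:07;14.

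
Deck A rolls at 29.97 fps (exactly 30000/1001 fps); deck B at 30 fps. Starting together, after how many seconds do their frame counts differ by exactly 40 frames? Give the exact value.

4004/3 seconds

The gap grows by |30 − 30000/1001| = 30/1001 frames per second.
Time for a 40-frame gap: 40 ÷ (30/1001) = 4004/3 s.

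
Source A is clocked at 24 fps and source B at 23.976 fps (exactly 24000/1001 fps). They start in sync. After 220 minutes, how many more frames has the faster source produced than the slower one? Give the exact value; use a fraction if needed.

220 min = 13200 s.
A emits 24 × 13200 = 316800 frames; B emits 24000/1001 × 13200 = 28800000/91.
Difference = 28800/91 frames (≈ 316.4835); B is behind A.

28800/91 frames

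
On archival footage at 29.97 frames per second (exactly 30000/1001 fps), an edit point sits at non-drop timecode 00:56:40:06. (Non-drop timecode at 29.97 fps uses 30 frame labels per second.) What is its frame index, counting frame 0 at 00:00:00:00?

frame 102006

Total seconds to the label: (0 × 3600 + 56 × 60 + 40) = 3400.
Frame index = 3400 × 30 + 6 = 102006.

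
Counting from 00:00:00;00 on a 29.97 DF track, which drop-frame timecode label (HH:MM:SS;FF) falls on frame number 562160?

Ten DF minutes hold 17982 frames, so frame 562160 lies in block 31 (frames 557442–575423) with 4718 frames into that block.
The block's first minute is 1800 frames and the rest 1798 each; 4718 frames reaches minute 2, so 31 × 18 + 2 × 2 = 562 labels have been skipped so far.
Adding those back, label number 562160 + 562 = 562722 at 30 labels/s is 18757 s + 12 f = 5 h 12 min 37 s frame 12, i.e. 05:12:37;12.

05:12:37;12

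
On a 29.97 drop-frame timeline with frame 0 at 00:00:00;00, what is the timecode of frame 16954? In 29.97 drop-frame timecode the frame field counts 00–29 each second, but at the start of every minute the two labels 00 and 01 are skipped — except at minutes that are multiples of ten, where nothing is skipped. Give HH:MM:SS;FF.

00:09:25;22

Each 10-minute DF block holds 10 × 60 × 30 − 9 × 2 = 17982 frames. 16954 ÷ 17982 → 0 full blocks, remainder 16954.
Within the partial block the first minute is 1800 frames and each further minute 1798, so 9 further minute boundaries passed. Total skipped labels = 18 × 0 + 2 × 9 = 18.
Non-drop label index = 16954 + 18 = 16972; at 30 labels/s that is 00:09:25:22, i.e. DF 00:09:25;22.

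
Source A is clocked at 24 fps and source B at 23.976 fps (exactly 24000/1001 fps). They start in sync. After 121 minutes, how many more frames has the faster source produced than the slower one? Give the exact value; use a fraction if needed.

121 min = 7260 s.
A emits 24 × 7260 = 174240 frames; B emits 24000/1001 × 7260 = 15840000/91.
Difference = 15840/91 frames (≈ 174.0659); B is behind A.

15840/91 frames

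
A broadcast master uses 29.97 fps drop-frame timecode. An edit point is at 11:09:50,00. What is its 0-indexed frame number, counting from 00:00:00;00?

1204494

As if non-drop at 30 labels/s: (11 × 3600 + 9 × 60 + 50) × 30 + 0 = 1205700.
Minute boundaries passed: 669; those not divisible by 10: 669 − 66 = 603; dropped labels = 2 × 603 = 1206.
Actual frame index = 1205700 − 1206 = 1204494.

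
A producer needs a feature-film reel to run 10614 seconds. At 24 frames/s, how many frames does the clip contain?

Frames = 10614 × 24 = 254736.

254736 frames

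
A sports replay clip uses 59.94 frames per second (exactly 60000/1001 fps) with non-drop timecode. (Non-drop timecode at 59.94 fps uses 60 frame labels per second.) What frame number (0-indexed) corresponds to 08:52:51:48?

Total seconds to the label: (8 × 3600 + 52 × 60 + 51) = 31971.
Frame index = 31971 × 60 + 48 = 1918308.

frame 1918308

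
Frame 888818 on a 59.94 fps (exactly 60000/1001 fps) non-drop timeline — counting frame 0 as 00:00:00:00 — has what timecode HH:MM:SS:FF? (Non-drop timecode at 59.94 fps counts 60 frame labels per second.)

04:06:53:38

888818 ÷ 60 = 14813 full seconds, remainder 38 frames.
14813 s = 4 h 6 min 53 s.
Timecode: 04:06:53:38.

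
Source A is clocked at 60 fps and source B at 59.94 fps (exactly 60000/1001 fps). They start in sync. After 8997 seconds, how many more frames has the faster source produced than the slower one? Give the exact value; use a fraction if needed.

A emits 60 × 8997 = 539820 frames; B emits 60000/1001 × 8997 = 539820000/1001.
Difference = 539820/1001 frames (≈ 539.2807); B is behind A.

539820/1001 frames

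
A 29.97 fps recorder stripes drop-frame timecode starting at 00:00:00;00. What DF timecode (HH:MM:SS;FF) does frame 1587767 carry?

14:42:58;15

Each 10-minute DF block holds 10 × 60 × 30 − 9 × 2 = 17982 frames. 1587767 ÷ 17982 → 88 full blocks, remainder 5351.
Within the partial block the first minute is 1800 frames and each further minute 1798, so 2 further minute boundaries passed. Total skipped labels = 18 × 88 + 2 × 2 = 1588.
Non-drop label index = 1587767 + 1588 = 1589355; at 30 labels/s that is 14:42:58:15, i.e. DF 14:42:58;15.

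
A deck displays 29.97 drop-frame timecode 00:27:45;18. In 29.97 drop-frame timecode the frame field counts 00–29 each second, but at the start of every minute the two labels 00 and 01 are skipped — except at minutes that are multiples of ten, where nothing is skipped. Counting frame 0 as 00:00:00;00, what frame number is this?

49918

As if non-drop at 30 labels/s: (0 × 3600 + 27 × 60 + 45) × 30 + 18 = 49968.
Minute boundaries passed: 27; those not divisible by 10: 27 − 2 = 25; dropped labels = 2 × 25 = 50.
Actual frame index = 49968 − 50 = 49918.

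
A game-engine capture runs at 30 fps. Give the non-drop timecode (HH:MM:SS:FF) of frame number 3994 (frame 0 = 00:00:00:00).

00:02:13:04

3994 ÷ 30 = 133 full seconds, remainder 4 frames.
133 s = 0 h 2 min 13 s.
Timecode: 00:02:13:04.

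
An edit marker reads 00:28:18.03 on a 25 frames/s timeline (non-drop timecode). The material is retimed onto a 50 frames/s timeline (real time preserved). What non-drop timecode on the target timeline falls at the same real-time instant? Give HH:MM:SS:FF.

00:28:18:06

Source frame index: (0×3600 + 28×60 + 18) × 25 + 3 = 42453.
Real time: 42453 / (25) = 42453/25 s.
Target frame: (42453/25) × (50) = 84906.
At 50 labels/s: frame 84906 → 00:28:18:06.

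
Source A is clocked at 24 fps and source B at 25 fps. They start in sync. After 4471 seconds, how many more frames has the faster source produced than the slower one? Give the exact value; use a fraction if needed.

4471 frames

A emits 24 × 4471 = 107304 frames; B emits 25 × 4471 = 111775.
Difference = 4471 frames; B is ahead of A.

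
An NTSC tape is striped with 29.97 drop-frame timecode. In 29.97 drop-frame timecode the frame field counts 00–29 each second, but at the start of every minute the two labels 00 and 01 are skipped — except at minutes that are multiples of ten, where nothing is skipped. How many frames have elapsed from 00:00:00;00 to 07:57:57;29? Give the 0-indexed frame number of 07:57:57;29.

859479

As if non-drop at 30 labels/s: (7 × 3600 + 57 × 60 + 57) × 30 + 29 = 860339.
Minute boundaries passed: 477; those not divisible by 10: 477 − 47 = 430; dropped labels = 2 × 430 = 860.
Actual frame index = 860339 − 860 = 859479.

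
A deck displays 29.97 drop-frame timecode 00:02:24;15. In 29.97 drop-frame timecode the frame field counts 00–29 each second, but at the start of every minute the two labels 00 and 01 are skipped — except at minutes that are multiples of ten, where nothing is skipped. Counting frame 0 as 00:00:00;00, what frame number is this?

4331

Complete 10-minute blocks: 0, each 17982 frames → 0.
Remaining 2 whole minutes in the current block: 1800 + 1 × 1798 = 3598 frames.
Within the current minute: 24 × 30 + 15 − 2 = 733 (labels ;00/;01 skipped at this minute). Total = 0 + 3598 + 733 = 4331.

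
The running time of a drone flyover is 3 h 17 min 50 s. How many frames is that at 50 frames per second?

3 h 17 min 50 s = 11870 s.
Frames = 11870 × 50 = 593500.

593500 frames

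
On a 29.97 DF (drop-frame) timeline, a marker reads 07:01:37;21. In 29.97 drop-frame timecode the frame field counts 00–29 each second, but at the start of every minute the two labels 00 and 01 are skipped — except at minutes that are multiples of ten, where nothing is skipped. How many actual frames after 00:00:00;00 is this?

As if non-drop at 30 labels/s: (7 × 3600 + 1 × 60 + 37) × 30 + 21 = 758931.
Minute boundaries passed: 421; those not divisible by 10: 421 − 42 = 379; dropped labels = 2 × 379 = 758.
Actual frame index = 758931 − 758 = 758173.

758173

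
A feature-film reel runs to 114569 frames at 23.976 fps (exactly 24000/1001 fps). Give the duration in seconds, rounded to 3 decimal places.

Running time = 114569 × 1001/24000 = 114683569/24000 s ≈ 4778.482 s.

4778.482 seconds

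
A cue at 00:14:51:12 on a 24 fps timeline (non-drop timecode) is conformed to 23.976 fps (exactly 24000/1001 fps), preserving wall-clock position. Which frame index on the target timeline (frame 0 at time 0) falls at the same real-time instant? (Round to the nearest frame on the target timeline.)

frame 21375

Source frame index: (0×3600 + 14×60 + 51) × 24 + 12 = 21396.
Real time: 21396 / (24) = 1783/2 s.
Target frame: (1783/2) × (24000/1001) = 21396000/1001 ≈ 21374.625 → 21375.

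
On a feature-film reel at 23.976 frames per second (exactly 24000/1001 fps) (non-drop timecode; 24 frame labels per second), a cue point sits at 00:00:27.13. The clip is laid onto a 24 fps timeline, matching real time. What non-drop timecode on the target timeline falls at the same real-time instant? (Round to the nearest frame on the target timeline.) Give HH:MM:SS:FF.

Source frame index: (0×3600 + 0×60 + 27) × 24 + 13 = 661.
Real time: 661 / (24000/1001) = 661661/24000 s.
Target frame: (661661/24000) × (24) = 661661/1000 ≈ 661.661 → 662.
At 24 labels/s: frame 662 → 00:00:27:14.

00:00:27:14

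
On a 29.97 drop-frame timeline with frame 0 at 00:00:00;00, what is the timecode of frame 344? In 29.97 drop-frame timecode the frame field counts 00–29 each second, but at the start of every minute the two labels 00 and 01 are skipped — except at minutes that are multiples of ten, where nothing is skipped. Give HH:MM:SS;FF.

Ten DF minutes hold 17982 frames, so frame 344 lies in block 0 (frames 0–17981) with 344 frames into that block.
The block's first minute is 1800 frames and the rest 1798 each; 344 frames reaches minute 0, so 0 × 18 + 0 × 2 = 0 labels have been skipped so far.
Adding those back, label number 344 + 0 = 344 at 30 labels/s is 11 s + 14 f = 0 h 0 min 11 s frame 14, i.e. 00:00:11;14.

00:00:11;14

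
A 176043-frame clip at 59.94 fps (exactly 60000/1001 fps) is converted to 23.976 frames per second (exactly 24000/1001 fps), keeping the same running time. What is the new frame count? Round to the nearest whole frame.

Frames at target rate = 176043 × (24000/1001) / (60000/1001) = 352086/5 ≈ 70417.200.
Nearest whole frame: 70417.

70417 frames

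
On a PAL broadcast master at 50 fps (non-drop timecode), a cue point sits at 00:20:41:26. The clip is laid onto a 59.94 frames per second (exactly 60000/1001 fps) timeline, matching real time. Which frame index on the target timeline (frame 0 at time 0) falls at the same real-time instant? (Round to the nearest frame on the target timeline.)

Source frame index: (0×3600 + 20×60 + 41) × 50 + 26 = 62076.
Real time: 62076 / (50) = 31038/25 s.
Target frame: (31038/25) × (60000/1001) = 10641600/143 ≈ 74416.783 → 74417.

frame 74417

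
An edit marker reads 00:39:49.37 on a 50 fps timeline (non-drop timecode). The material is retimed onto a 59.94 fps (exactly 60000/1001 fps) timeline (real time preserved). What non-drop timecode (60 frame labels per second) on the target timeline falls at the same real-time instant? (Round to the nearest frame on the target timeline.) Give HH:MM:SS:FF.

Source frame index: (0×3600 + 39×60 + 49) × 50 + 37 = 119487.
Real time: 119487 / (50) = 119487/50 s.
Target frame: (119487/50) × (60000/1001) = 143384400/1001 ≈ 143241.159 → 143241.
At 60 labels/s: frame 143241 → 00:39:47:21.

00:39:47:21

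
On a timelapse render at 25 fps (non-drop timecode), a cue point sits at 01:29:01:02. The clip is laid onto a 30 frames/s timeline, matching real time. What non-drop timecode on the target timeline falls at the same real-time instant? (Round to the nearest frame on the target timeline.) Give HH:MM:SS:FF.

01:29:01:02

Source frame index: (1×3600 + 29×60 + 1) × 25 + 2 = 133527.
Real time: 133527 / (25) = 133527/25 s.
Target frame: (133527/25) × (30) = 801162/5 ≈ 160232.400 → 160232.
At 30 labels/s: frame 160232 → 01:29:01:02.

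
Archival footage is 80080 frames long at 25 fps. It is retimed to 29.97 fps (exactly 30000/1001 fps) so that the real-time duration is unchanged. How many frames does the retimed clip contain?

Target frames = source frames × (target rate / source rate) = 80080 × (30000/1001)/(25) = 80080 × 1200/1001 = 96000.

96000 frames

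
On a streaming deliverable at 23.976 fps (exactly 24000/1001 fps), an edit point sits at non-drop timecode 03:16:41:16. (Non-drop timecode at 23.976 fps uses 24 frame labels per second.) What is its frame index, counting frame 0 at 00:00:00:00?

Total seconds to the label: (3 × 3600 + 16 × 60 + 41) = 11801.
Frame index = 11801 × 24 + 16 = 283240.

283240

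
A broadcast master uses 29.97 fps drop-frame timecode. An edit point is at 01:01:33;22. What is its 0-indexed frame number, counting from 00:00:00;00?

As if non-drop at 30 labels/s: (1 × 3600 + 1 × 60 + 33) × 30 + 22 = 110812.
Minute boundaries passed: 61; those not divisible by 10: 61 − 6 = 55; dropped labels = 2 × 55 = 110.
Actual frame index = 110812 − 110 = 110702.

110702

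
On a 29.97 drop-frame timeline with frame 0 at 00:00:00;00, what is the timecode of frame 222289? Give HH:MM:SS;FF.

02:03:37;01

Each 10-minute DF block holds 10 × 60 × 30 − 9 × 2 = 17982 frames. 222289 ÷ 17982 → 12 full blocks, remainder 6505.
Within the partial block the first minute is 1800 frames and each further minute 1798, so 3 further minute boundaries passed. Total skipped labels = 18 × 12 + 2 × 3 = 222.
Non-drop label index = 222289 + 222 = 222511; at 30 labels/s that is 02:03:37:01, i.e. DF 02:03:37;01.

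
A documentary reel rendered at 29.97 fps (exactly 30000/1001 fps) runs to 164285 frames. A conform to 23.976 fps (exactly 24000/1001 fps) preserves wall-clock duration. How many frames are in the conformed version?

131428 frames

Target frames = source frames × (target rate / source rate) = 164285 × (24000/1001)/(30000/1001) = 164285 × 4/5 = 131428.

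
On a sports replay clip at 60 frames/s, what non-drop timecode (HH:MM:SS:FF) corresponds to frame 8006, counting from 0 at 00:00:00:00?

00:02:13:26

8006 ÷ 60 = 133 full seconds, remainder 26 frames.
133 s = 0 h 2 min 13 s.
Timecode: 00:02:13:26.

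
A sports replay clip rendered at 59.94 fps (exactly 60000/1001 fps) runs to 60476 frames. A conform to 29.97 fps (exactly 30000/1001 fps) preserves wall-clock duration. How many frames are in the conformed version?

Target frames = source frames × (target rate / source rate) = 60476 × (30000/1001)/(60000/1001) = 60476 × 1/2 = 30238.

30238 frames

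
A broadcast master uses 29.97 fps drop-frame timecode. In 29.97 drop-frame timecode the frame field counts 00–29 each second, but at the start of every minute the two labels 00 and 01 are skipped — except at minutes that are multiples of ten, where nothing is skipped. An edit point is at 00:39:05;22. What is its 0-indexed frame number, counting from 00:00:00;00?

As if non-drop at 30 labels/s: (0 × 3600 + 39 × 60 + 5) × 30 + 22 = 70372.
Minute boundaries passed: 39; those not divisible by 10: 39 − 3 = 36; dropped labels = 2 × 36 = 72.
Actual frame index = 70372 − 72 = 70300.

70300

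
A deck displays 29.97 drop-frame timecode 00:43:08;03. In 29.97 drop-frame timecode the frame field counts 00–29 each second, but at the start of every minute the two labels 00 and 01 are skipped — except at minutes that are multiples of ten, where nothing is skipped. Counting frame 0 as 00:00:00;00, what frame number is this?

77565

Complete 10-minute blocks: 4, each 17982 frames → 71928.
Remaining 3 whole minutes in the current block: 1800 + 2 × 1798 = 5396 frames.
Within the current minute: 8 × 30 + 3 − 2 = 241 (labels ;00/;01 skipped at this minute). Total = 71928 + 5396 + 241 = 77565.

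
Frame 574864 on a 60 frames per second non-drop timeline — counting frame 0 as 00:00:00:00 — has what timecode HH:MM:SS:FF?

574864 ÷ 60 = 9581 full seconds, remainder 4 frames.
9581 s = 2 h 39 min 41 s.
Timecode: 02:39:41:04.

02:39:41:04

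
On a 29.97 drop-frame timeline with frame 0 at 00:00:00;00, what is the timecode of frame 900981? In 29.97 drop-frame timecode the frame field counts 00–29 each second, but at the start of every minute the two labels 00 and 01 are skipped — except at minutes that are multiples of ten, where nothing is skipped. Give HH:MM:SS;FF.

Ten DF minutes hold 17982 frames, so frame 900981 lies in block 50 (frames 899100–917081) with 1881 frames into that block.
The block's first minute is 1800 frames and the rest 1798 each; 1881 frames reaches minute 1, so 50 × 18 + 1 × 2 = 902 labels have been skipped so far.
Adding those back, label number 900981 + 902 = 901883 at 30 labels/s is 30062 s + 23 f = 8 h 21 min 2 s frame 23, i.e. 08:21:02;23.

08:21:02;23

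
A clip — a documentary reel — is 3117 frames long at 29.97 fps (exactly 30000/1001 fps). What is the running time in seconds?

Running time = 3117 / (30000/1001) = 104.0039 s.

104.0039 seconds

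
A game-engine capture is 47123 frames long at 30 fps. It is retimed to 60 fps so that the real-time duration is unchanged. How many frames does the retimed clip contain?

94246 frames

Frames at target rate = 47123 × (60) / (30) = 94246.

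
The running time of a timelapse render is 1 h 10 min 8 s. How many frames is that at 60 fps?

252480 frames

1 h 10 min 8 s = 4208 s.
Frames = 4208 × 60 = 252480.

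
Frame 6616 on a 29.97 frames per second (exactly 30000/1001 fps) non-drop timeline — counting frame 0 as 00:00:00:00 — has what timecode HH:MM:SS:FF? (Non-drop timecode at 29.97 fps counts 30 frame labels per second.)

00:03:40:16

6616 ÷ 30 = 220 full seconds, remainder 16 frames.
220 s = 0 h 3 min 40 s.
Timecode: 00:03:40:16.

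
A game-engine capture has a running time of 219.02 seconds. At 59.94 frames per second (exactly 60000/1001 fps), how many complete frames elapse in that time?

Frames = 219.02 × 60000/1001 = 13141200/1001 ≈ 13128.0719.
Complete frames: 13128.

13128 frames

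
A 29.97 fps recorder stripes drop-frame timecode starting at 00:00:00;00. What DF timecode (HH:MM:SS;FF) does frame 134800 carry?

01:14:57;24

Ten DF minutes hold 17982 frames, so frame 134800 lies in block 7 (frames 125874–143855) with 8926 frames into that block.
The block's first minute is 1800 frames and the rest 1798 each; 8926 frames reaches minute 4, so 7 × 18 + 4 × 2 = 134 labels have been skipped so far.
Adding those back, label number 134800 + 134 = 134934 at 30 labels/s is 4497 s + 24 f = 1 h 14 min 57 s frame 24, i.e. 01:14:57;24.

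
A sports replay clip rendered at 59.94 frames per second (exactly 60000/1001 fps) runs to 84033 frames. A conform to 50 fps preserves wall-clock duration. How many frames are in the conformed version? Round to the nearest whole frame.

Frames at target rate = 84033 × (50) / (60000/1001) = 28039011/400 ≈ 70097.527.
Nearest whole frame: 70098.

70098 frames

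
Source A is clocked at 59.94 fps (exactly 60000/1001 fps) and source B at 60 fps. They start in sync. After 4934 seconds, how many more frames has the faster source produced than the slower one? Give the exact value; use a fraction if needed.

296040/1001 frames

A emits 60000/1001 × 4934 = 296040000/1001 frames; B emits 60 × 4934 = 296040.
Difference = 296040/1001 frames (≈ 295.7443); B is ahead of A.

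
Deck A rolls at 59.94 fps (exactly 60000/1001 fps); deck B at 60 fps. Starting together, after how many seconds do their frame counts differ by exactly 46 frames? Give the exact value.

23023/30 seconds

The gap grows by |60 − 60000/1001| = 60/1001 frames per second.
Time for a 46-frame gap: 46 ÷ (60/1001) = 23023/30 s.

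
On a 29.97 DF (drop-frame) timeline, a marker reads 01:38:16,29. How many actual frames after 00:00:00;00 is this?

176731

As if non-drop at 30 labels/s: (1 × 3600 + 38 × 60 + 16) × 30 + 29 = 176909.
Minute boundaries passed: 98; those not divisible by 10: 98 − 9 = 89; dropped labels = 2 × 89 = 178.
Actual frame index = 176909 − 178 = 176731.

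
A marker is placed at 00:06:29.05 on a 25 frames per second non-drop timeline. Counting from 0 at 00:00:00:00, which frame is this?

9730

Total seconds to the label: (0 × 3600 + 6 × 60 + 29) = 389.
Frame index = 389 × 25 + 5 = 9730.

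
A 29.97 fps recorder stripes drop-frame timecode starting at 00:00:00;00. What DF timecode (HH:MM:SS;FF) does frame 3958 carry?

Each 10-minute DF block holds 10 × 60 × 30 − 9 × 2 = 17982 frames. 3958 ÷ 17982 → 0 full blocks, remainder 3958.
Within the partial block the first minute is 1800 frames and each further minute 1798, so 2 further minute boundaries passed. Total skipped labels = 18 × 0 + 2 × 2 = 4.
Non-drop label index = 3958 + 4 = 3962; at 30 labels/s that is 00:02:12:02, i.e. DF 00:02:12;02.

00:02:12;02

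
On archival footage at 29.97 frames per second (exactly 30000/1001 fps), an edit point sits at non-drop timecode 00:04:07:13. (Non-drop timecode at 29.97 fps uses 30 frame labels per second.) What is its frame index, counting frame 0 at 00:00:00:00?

7423

Total seconds to the label: (0 × 3600 + 4 × 60 + 7) = 247.
Frame index = 247 × 30 + 13 = 7423.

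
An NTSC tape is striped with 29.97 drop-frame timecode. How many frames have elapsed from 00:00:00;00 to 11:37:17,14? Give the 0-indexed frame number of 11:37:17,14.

1253868

Complete 10-minute blocks: 69, each 17982 frames → 1240758.
Remaining 7 whole minutes in the current block: 1800 + 6 × 1798 = 12588 frames.
Within the current minute: 17 × 30 + 14 − 2 = 522 (labels ;00/;01 skipped at this minute). Total = 1240758 + 12588 + 522 = 1253868.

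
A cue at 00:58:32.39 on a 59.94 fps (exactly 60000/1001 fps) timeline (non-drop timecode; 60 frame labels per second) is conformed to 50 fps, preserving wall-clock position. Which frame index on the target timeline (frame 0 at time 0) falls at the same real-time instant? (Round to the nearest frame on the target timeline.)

frame 175808

Source frame index: (0×3600 + 58×60 + 32) × 60 + 39 = 210759.
Real time: 210759 / (60000/1001) = 70323253/20000 s.
Target frame: (70323253/20000) × (50) = 70323253/400 ≈ 175808.133 → 175808.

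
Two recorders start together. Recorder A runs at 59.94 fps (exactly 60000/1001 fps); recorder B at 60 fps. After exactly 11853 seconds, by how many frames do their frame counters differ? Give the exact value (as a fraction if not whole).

A emits 60000/1001 × 11853 = 711180000/1001 frames; B emits 60 × 11853 = 711180.
Difference = 711180/1001 frames (≈ 710.4695); B is ahead of A.

711180/1001 frames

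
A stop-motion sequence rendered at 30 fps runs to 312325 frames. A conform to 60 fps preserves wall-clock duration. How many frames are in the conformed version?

Frames at target rate = 312325 × (60) / (30) = 624650.

624650 frames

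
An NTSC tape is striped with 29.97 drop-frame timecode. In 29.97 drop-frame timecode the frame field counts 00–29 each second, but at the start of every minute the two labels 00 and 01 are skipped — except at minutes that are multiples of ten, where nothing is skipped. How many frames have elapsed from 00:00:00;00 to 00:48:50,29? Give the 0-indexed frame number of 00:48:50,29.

Complete 10-minute blocks: 4, each 17982 frames → 71928.
Remaining 8 whole minutes in the current block: 1800 + 7 × 1798 = 14386 frames.
Within the current minute: 50 × 30 + 29 − 2 = 1527 (labels ;00/;01 skipped at this minute). Total = 71928 + 14386 + 1527 = 87841.

87841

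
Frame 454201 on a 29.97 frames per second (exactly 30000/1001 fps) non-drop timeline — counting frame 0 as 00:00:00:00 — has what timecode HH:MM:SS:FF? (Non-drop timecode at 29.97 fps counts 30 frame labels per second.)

04:12:20:01

454201 ÷ 30 = 15140 full seconds, remainder 1 frame.
15140 s = 4 h 12 min 20 s.
Timecode: 04:12:20:01.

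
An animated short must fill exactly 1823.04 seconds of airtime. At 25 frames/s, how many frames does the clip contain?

Frames = 1823.04 × 25 = 45576.

45576 frames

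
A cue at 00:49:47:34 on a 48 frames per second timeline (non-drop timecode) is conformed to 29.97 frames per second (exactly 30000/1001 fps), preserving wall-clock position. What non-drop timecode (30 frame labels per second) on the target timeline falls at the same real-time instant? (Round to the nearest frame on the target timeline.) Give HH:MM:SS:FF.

00:49:44:22

Source frame index: (0×3600 + 49×60 + 47) × 48 + 34 = 143410.
Real time: 143410 / (48) = 71705/24 s.
Target frame: (71705/24) × (30000/1001) = 89631250/1001 ≈ 89541.708 → 89542.
At 30 labels/s: frame 89542 → 00:49:44:22.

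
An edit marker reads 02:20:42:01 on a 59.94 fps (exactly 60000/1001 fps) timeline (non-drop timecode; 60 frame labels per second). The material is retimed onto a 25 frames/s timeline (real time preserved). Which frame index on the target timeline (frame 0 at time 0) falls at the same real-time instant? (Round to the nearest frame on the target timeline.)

Source frame index: (2×3600 + 20×60 + 42) × 60 + 1 = 506521.
Real time: 506521 / (60000/1001) = 507027521/60000 s.
Target frame: (507027521/60000) × (25) = 507027521/2400 ≈ 211261.467 → 211261.

frame 211261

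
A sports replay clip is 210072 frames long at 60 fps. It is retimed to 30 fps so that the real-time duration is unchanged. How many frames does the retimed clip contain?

105036 frames

Target frames = source frames × (target rate / source rate) = 210072 × (30)/(60) = 210072 × 1/2 = 105036.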